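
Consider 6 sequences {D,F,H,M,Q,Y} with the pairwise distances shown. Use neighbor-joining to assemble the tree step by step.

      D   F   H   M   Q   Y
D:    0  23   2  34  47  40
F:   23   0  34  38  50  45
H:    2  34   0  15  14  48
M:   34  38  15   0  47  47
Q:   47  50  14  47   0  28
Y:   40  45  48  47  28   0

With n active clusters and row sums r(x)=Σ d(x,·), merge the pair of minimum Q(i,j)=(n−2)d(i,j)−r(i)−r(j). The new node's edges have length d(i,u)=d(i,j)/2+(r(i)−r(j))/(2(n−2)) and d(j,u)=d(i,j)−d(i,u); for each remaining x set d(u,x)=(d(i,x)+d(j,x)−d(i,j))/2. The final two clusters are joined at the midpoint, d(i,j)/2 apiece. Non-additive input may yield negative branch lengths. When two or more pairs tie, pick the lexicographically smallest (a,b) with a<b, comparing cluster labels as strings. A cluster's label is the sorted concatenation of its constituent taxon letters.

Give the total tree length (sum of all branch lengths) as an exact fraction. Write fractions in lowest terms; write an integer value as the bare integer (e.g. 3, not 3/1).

1419/16

1. join Q+Y (d=28, Q=-282) ⇒ QY; edges |Q|=45/4, |Y|=67/4
  updated: d(D,QY)=59/2, d(F,QY)=67/2, d(H,QY)=17, d(M,QY)=33
2. join D+H (d=2, Q=-301/2) ⇒ DH; edges |D|=53/12, |H|=-29/12
  updated: d(DH,F)=55/2, d(DH,M)=47/2, d(DH,QY)=89/4
3. join DH+M (d=47/2, Q=-483/4) ⇒ DHM; edges |DH|=103/16, |M|=273/16
  updated: d(DHM,F)=21, d(DHM,QY)=127/8
4. join DHM+F (d=21, Q=-563/8) ⇒ DFHM; edges |DHM|=27/16, |F|=309/16
  updated: d(DFHM,QY)=227/16
5. join DFHM+QY (d=227/16) ⇒ DFHMQY; edges |DFHM|=227/32, |QY|=227/32
final tree: ((((D:53/12,H:-29/12):103/16,M:273/16):27/16,F:309/16):227/32,(Q:45/4,Y:67/4):227/32)
total length: 1419/16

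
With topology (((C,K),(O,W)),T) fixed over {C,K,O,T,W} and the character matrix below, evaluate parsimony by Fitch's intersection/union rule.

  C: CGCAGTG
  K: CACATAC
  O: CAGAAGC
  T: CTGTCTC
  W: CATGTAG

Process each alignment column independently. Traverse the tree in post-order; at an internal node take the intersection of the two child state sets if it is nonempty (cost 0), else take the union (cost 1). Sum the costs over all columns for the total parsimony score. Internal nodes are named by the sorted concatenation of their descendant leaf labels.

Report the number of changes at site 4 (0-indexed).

CK@0: {C} ∩ {C} = {C} (intersection, +0)
OW@0: {C} ∩ {C} = {C} (intersection, +0)
CKOW@0: {C} ∩ {C} = {C} (intersection, +0)
CKOTW@0: {C} ∩ {C} = {C} (intersection, +0)
CK@1: {G} ∪ {A} = {A,G} (union, +1)
OW@1: {A} ∩ {A} = {A} (intersection, +0)
CKOW@1: {A,G} ∩ {A} = {A} (intersection, +0)
CKOTW@1: {A} ∪ {T} = {A,T} (union, +1)
CK@2: {C} ∩ {C} = {C} (intersection, +0)
OW@2: {G} ∪ {T} = {G,T} (union, +1)
CKOW@2: {C} ∪ {G,T} = {C,G,T} (union, +1)
CKOTW@2: {C,G,T} ∩ {G} = {G} (intersection, +0)
CK@3: {A} ∩ {A} = {A} (intersection, +0)
OW@3: {A} ∪ {G} = {A,G} (union, +1)
CKOW@3: {A} ∩ {A,G} = {A} (intersection, +0)
CKOTW@3: {A} ∪ {T} = {A,T} (union, +1)
CK@4: {G} ∪ {T} = {G,T} (union, +1)
OW@4: {A} ∪ {T} = {A,T} (union, +1)
CKOW@4: {G,T} ∩ {A,T} = {T} (intersection, +0)
CKOTW@4: {T} ∪ {C} = {C,T} (union, +1)
CK@5: {T} ∪ {A} = {A,T} (union, +1)
OW@5: {G} ∪ {A} = {A,G} (union, +1)
CKOW@5: {A,T} ∩ {A,G} = {A} (intersection, +0)
CKOTW@5: {A} ∪ {T} = {A,T} (union, +1)
CK@6: {G} ∪ {C} = {C,G} (union, +1)
OW@6: {C} ∪ {G} = {C,G} (union, +1)
CKOW@6: {C,G} ∩ {C,G} = {C,G} (intersection, +0)
CKOTW@6: {C,G} ∩ {C} = {C} (intersection, +0)
per-site changes: [0, 2, 2, 2, 3, 3, 2]; total = 14

3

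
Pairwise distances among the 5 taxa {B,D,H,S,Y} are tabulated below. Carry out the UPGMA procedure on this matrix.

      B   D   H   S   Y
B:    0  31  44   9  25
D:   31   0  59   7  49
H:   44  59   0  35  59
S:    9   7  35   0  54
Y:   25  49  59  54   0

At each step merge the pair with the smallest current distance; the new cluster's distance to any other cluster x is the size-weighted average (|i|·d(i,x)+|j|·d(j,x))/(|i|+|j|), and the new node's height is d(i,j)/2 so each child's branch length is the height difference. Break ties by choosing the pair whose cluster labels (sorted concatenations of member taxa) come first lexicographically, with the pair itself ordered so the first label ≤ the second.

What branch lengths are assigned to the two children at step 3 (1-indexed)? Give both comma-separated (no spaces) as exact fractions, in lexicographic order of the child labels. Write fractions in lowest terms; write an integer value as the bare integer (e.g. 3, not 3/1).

34/3,64/3

step 1: merge (D,S) at d=7; branch lengths D→7/2, S→7/2; new cluster DS
  updated: d(B,DS)=20, d(DS,H)=47, d(DS,Y)=103/2
step 2: merge (B,DS) at d=20; branch lengths B→10, DS→13/2; new cluster BDS
  updated: d(BDS,H)=46, d(BDS,Y)=128/3
step 3: merge (BDS,Y) at d=128/3; branch lengths BDS→34/3, Y→64/3; new cluster BDSY
  updated: d(BDSY,H)=197/4
step 4: merge (BDSY,H) at d=197/4; branch lengths BDSY→79/24, H→197/8; new cluster BDHSY
final tree: (((B:10,(D:7/2,S:7/2):13/2):34/3,Y:64/3):79/24,H:197/8)
total length: 1009/12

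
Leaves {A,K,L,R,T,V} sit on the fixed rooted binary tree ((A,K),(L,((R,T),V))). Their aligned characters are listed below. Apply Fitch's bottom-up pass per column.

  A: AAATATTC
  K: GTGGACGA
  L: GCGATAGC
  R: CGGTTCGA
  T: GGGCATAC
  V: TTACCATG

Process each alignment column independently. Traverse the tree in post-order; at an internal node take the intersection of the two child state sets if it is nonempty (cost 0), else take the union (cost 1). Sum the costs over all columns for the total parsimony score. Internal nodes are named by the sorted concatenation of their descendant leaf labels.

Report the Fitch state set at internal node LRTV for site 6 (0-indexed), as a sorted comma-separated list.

G

[col 0] AK: children A:{A}, K:{G} ∪→ {A,G}; cost 1
[col 0] RT: children R:{C}, T:{G} ∪→ {C,G}; cost 1
[col 0] RTV: children RT:{C,G}, V:{T} ∪→ {C,G,T}; cost 1
[col 0] LRTV: children L:{G}, RTV:{C,G,T} ∩→ {G}; cost 0
[col 0] AKLRTV: children AK:{A,G}, LRTV:{G} ∩→ {G}; cost 0
[col 1] AK: children A:{A}, K:{T} ∪→ {A,T}; cost 1
[col 1] RT: children R:{G}, T:{G} ∩→ {G}; cost 0
[col 1] RTV: children RT:{G}, V:{T} ∪→ {G,T}; cost 1
[col 1] LRTV: children L:{C}, RTV:{G,T} ∪→ {C,G,T}; cost 1
[col 1] AKLRTV: children AK:{A,T}, LRTV:{C,G,T} ∩→ {T}; cost 0
[col 2] AK: children A:{A}, K:{G} ∪→ {A,G}; cost 1
[col 2] RT: children R:{G}, T:{G} ∩→ {G}; cost 0
[col 2] RTV: children RT:{G}, V:{A} ∪→ {A,G}; cost 1
[col 2] LRTV: children L:{G}, RTV:{A,G} ∩→ {G}; cost 0
[col 2] AKLRTV: children AK:{A,G}, LRTV:{G} ∩→ {G}; cost 0
[col 3] AK: children A:{T}, K:{G} ∪→ {G,T}; cost 1
[col 3] RT: children R:{T}, T:{C} ∪→ {C,T}; cost 1
[col 3] RTV: children RT:{C,T}, V:{C} ∩→ {C}; cost 0
[col 3] LRTV: children L:{A}, RTV:{C} ∪→ {A,C}; cost 1
[col 3] AKLRTV: children AK:{G,T}, LRTV:{A,C} ∪→ {A,C,G,T}; cost 1
[col 4] AK: children A:{A}, K:{A} ∩→ {A}; cost 0
[col 4] RT: children R:{T}, T:{A} ∪→ {A,T}; cost 1
[col 4] RTV: children RT:{A,T}, V:{C} ∪→ {A,C,T}; cost 1
[col 4] LRTV: children L:{T}, RTV:{A,C,T} ∩→ {T}; cost 0
[col 4] AKLRTV: children AK:{A}, LRTV:{T} ∪→ {A,T}; cost 1
[col 5] AK: children A:{T}, K:{C} ∪→ {C,T}; cost 1
[col 5] RT: children R:{C}, T:{T} ∪→ {C,T}; cost 1
[col 5] RTV: children RT:{C,T}, V:{A} ∪→ {A,C,T}; cost 1
[col 5] LRTV: children L:{A}, RTV:{A,C,T} ∩→ {A}; cost 0
[col 5] AKLRTV: children AK:{C,T}, LRTV:{A} ∪→ {A,C,T}; cost 1
[col 6] AK: children A:{T}, K:{G} ∪→ {G,T}; cost 1
[col 6] RT: children R:{G}, T:{A} ∪→ {A,G}; cost 1
[col 6] RTV: children RT:{A,G}, V:{T} ∪→ {A,G,T}; cost 1
[col 6] LRTV: children L:{G}, RTV:{A,G,T} ∩→ {G}; cost 0
[col 6] AKLRTV: children AK:{G,T}, LRTV:{G} ∩→ {G}; cost 0
[col 7] AK: children A:{C}, K:{A} ∪→ {A,C}; cost 1
[col 7] RT: children R:{A}, T:{C} ∪→ {A,C}; cost 1
[col 7] RTV: children RT:{A,C}, V:{G} ∪→ {A,C,G}; cost 1
[col 7] LRTV: children L:{C}, RTV:{A,C,G} ∩→ {C}; cost 0
[col 7] AKLRTV: children AK:{A,C}, LRTV:{C} ∩→ {C}; cost 0
per-site changes: [3, 3, 2, 4, 3, 4, 3, 3]; total = 25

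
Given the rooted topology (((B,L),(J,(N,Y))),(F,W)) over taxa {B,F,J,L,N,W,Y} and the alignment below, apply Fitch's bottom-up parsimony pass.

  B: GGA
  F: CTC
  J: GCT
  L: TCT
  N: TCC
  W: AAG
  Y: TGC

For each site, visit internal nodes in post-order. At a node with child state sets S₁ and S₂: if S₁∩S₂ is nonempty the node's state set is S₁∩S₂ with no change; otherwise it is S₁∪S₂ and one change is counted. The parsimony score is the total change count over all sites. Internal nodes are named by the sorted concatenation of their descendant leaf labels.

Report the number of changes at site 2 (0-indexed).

[col 0] BL: children B:{G}, L:{T} ∪→ {G,T}; cost 1
[col 0] NY: children N:{T}, Y:{T} ∩→ {T}; cost 0
[col 0] JNY: children J:{G}, NY:{T} ∪→ {G,T}; cost 1
[col 0] BJLNY: children BL:{G,T}, JNY:{G,T} ∩→ {G,T}; cost 0
[col 0] FW: children F:{C}, W:{A} ∪→ {A,C}; cost 1
[col 0] BFJLNWY: children BJLNY:{G,T}, FW:{A,C} ∪→ {A,C,G,T}; cost 1
[col 1] BL: children B:{G}, L:{C} ∪→ {C,G}; cost 1
[col 1] NY: children N:{C}, Y:{G} ∪→ {C,G}; cost 1
[col 1] JNY: children J:{C}, NY:{C,G} ∩→ {C}; cost 0
[col 1] BJLNY: children BL:{C,G}, JNY:{C} ∩→ {C}; cost 0
[col 1] FW: children F:{T}, W:{A} ∪→ {A,T}; cost 1
[col 1] BFJLNWY: children BJLNY:{C}, FW:{A,T} ∪→ {A,C,T}; cost 1
[col 2] BL: children B:{A}, L:{T} ∪→ {A,T}; cost 1
[col 2] NY: children N:{C}, Y:{C} ∩→ {C}; cost 0
[col 2] JNY: children J:{T}, NY:{C} ∪→ {C,T}; cost 1
[col 2] BJLNY: children BL:{A,T}, JNY:{C,T} ∩→ {T}; cost 0
[col 2] FW: children F:{C}, W:{G} ∪→ {C,G}; cost 1
[col 2] BFJLNWY: children BJLNY:{T}, FW:{C,G} ∪→ {C,G,T}; cost 1
per-site changes: [4, 4, 4]; total = 12

4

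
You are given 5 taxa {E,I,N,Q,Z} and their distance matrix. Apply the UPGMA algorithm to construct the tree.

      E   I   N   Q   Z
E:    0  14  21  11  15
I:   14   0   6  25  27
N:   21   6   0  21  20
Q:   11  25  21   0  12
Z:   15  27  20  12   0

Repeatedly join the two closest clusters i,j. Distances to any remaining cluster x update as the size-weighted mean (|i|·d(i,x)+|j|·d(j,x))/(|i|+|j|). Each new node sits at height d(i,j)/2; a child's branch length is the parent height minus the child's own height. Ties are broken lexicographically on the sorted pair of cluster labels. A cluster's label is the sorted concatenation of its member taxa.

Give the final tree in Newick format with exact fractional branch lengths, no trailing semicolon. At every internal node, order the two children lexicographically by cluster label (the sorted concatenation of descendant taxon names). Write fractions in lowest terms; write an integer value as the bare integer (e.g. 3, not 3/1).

iteration 1: select I,N (d=6); attach at lengths (3, 3); label the merged cluster IN
  updated: d(E,IN)=35/2, d(IN,Q)=23, d(IN,Z)=47/2
iteration 2: select E,Q (d=11); attach at lengths (11/2, 11/2); label the merged cluster EQ
  updated: d(EQ,IN)=81/4, d(EQ,Z)=27/2
iteration 3: select EQ,Z (d=27/2); attach at lengths (5/4, 27/4); label the merged cluster EQZ
  updated: d(EQZ,IN)=64/3
iteration 4: select EQZ,IN (d=64/3); attach at lengths (47/12, 23/3); label the merged cluster EINQZ
final tree: (((E:11/2,Q:11/2):5/4,Z:27/4):47/12,(I:3,N:3):23/3)
total length: 439/12

(((E:11/2,Q:11/2):5/4,Z:27/4):47/12,(I:3,N:3):23/3)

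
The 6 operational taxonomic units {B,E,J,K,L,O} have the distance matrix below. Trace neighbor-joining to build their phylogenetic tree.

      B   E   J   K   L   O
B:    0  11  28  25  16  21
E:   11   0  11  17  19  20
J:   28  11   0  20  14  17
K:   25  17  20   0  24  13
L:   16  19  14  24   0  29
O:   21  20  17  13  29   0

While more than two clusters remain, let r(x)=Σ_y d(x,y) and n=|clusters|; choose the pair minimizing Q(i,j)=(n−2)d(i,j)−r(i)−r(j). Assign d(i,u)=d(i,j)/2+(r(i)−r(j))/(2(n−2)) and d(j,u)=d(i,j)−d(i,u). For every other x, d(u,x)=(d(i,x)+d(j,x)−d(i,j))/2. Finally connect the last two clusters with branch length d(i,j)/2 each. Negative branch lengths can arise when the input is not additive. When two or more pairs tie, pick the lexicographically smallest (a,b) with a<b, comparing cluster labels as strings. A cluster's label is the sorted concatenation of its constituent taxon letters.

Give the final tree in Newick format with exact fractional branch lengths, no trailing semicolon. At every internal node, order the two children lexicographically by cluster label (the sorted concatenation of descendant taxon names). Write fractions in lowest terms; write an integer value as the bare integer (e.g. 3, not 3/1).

((((B:101/12,L:91/12):57/16,E:55/16):33/16,J:103/16):89/32,(K:51/8,O:53/8):89/32)

step 1: merge (K,O) at d=13, Q=-147; branch lengths K→51/8, O→53/8; new cluster KO
  updated: d(B,KO)=33/2, d(E,KO)=12, d(J,KO)=12, d(KO,L)=20
step 2: merge (B,L) at d=16, Q=-185/2; branch lengths B→101/12, L→91/12; new cluster BL
  updated: d(BL,E)=7, d(BL,J)=13, d(BL,KO)=41/4
step 3: merge (BL,E) at d=7, Q=-185/4; branch lengths BL→57/16, E→55/16; new cluster BEL
  updated: d(BEL,J)=17/2, d(BEL,KO)=61/8
step 4: merge (BEL,J) at d=17/2, Q=-225/8; branch lengths BEL→33/16, J→103/16; new cluster BEJL
  updated: d(BEJL,KO)=89/16
step 5: merge (BEJL,KO) at d=89/16; branch lengths BEJL→89/32, KO→89/32; new cluster BEJKLO
final tree: ((((B:101/12,L:91/12):57/16,E:55/16):33/16,J:103/16):89/32,(K:51/8,O:53/8):89/32)
total length: 801/16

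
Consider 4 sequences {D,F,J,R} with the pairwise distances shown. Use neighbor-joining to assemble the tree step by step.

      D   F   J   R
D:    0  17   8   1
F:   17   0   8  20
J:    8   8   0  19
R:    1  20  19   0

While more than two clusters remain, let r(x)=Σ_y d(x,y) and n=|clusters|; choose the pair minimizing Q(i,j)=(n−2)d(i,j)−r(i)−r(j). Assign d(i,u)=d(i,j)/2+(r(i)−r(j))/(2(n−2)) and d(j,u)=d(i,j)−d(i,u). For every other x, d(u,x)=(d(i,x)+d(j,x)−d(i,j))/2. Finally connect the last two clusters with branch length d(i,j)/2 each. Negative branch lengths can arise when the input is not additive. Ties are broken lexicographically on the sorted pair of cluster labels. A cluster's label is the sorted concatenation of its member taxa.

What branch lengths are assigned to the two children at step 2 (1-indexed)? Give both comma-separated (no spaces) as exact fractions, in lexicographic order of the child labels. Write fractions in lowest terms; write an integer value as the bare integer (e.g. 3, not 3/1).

1. join D+R (d=1, Q=-64) ⇒ DR; edges |D|=-3, |R|=4
  updated: d(DR,F)=18, d(DR,J)=13
2. join DR+F (d=18, Q=-39) ⇒ DFR; edges |DR|=23/2, |F|=13/2
  updated: d(DFR,J)=3/2
3. join DFR+J (d=3/2) ⇒ DFJR; edges |DFR|=3/4, |J|=3/4
final tree: (((D:-3,R:4):23/2,F:13/2):3/4,J:3/4)
total length: 41/2

23/2,13/2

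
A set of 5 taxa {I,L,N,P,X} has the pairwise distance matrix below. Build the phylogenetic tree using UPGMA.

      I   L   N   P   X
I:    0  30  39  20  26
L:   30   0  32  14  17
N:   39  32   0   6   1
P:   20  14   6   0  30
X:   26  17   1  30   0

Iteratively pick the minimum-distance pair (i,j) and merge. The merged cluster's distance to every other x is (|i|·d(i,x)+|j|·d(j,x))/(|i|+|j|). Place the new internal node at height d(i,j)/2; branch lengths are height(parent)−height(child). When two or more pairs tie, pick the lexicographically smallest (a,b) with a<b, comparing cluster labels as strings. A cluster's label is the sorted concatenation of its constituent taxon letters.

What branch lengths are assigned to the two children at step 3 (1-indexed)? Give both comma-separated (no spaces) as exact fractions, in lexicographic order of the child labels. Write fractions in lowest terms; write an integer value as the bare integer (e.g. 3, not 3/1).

step 1: merge (N,X) at d=1; branch lengths N→1/2, X→1/2; new cluster NX
  updated: d(I,NX)=65/2, d(L,NX)=49/2, d(NX,P)=18
step 2: merge (L,P) at d=14; branch lengths L→7, P→7; new cluster LP
  updated: d(I,LP)=25, d(LP,NX)=85/4
step 3: merge (LP,NX) at d=85/4; branch lengths LP→29/8, NX→81/8; new cluster LNPX
  updated: d(I,LNPX)=115/4
step 4: merge (I,LNPX) at d=115/4; branch lengths I→115/8, LNPX→15/4; new cluster ILNPX
final tree: (I:115/8,((L:7,P:7):29/8,(N:1/2,X:1/2):81/8):15/4)
total length: 375/8

29/8,81/8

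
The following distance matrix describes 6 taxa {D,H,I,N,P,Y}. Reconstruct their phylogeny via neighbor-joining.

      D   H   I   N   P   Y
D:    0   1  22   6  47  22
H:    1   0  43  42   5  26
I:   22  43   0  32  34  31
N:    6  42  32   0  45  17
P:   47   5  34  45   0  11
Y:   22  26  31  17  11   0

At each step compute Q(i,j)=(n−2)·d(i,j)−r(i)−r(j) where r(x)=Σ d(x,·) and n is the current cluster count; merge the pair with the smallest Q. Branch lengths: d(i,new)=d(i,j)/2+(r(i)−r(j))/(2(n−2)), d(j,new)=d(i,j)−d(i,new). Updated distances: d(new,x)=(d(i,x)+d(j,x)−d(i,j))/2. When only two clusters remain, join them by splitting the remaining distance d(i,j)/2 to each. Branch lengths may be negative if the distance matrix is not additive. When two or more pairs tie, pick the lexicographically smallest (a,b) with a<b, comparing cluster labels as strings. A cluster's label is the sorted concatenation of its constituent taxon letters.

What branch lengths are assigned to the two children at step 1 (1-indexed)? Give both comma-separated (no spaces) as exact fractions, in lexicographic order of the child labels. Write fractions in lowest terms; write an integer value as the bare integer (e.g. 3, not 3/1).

step 1: merge (H,P) at d=5, Q=-239; branch lengths H→-5/8, P→45/8; new cluster HP
  updated: d(D,HP)=43/2, d(HP,I)=36, d(HP,N)=41, d(HP,Y)=16
step 2: merge (HP,Y) at d=16, Q=-305/2; branch lengths HP→51/4, Y→13/4; new cluster HPY
  updated: d(D,HPY)=55/4, d(HPY,I)=51/2, d(HPY,N)=21
step 3: merge (D,N) at d=6, Q=-355/4; branch lengths D→-21/16, N→117/16; new cluster DN
  updated: d(DN,HPY)=115/8, d(DN,I)=24
step 4: merge (DN,HPY) at d=115/8, Q=-511/8; branch lengths DN→103/16, HPY→127/16; new cluster DHNPY
  updated: d(DHNPY,I)=281/16
step 5: merge (DHNPY,I) at d=281/16; branch lengths DHNPY→281/32, I→281/32; new cluster DHINPY
final tree: (((D:-21/16,N:117/16):103/16,((H:-5/8,P:45/8):51/4,Y:13/4):127/16):281/32,I:281/32)
total length: 943/16

-5/8,45/8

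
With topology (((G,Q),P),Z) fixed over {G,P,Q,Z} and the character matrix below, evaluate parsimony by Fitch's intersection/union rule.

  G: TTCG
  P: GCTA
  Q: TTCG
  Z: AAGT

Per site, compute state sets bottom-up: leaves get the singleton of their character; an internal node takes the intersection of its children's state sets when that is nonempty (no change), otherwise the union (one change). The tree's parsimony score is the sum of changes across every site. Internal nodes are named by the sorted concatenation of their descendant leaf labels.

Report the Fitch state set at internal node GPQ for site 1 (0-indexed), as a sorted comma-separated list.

[col 0] GQ: children G:{T}, Q:{T} ∩→ {T}; cost 0
[col 0] GPQ: children GQ:{T}, P:{G} ∪→ {G,T}; cost 1
[col 0] GPQZ: children GPQ:{G,T}, Z:{A} ∪→ {A,G,T}; cost 1
[col 1] GQ: children G:{T}, Q:{T} ∩→ {T}; cost 0
[col 1] GPQ: children GQ:{T}, P:{C} ∪→ {C,T}; cost 1
[col 1] GPQZ: children GPQ:{C,T}, Z:{A} ∪→ {A,C,T}; cost 1
[col 2] GQ: children G:{C}, Q:{C} ∩→ {C}; cost 0
[col 2] GPQ: children GQ:{C}, P:{T} ∪→ {C,T}; cost 1
[col 2] GPQZ: children GPQ:{C,T}, Z:{G} ∪→ {C,G,T}; cost 1
[col 3] GQ: children G:{G}, Q:{G} ∩→ {G}; cost 0
[col 3] GPQ: children GQ:{G}, P:{A} ∪→ {A,G}; cost 1
[col 3] GPQZ: children GPQ:{A,G}, Z:{T} ∪→ {A,G,T}; cost 1
per-site changes: [2, 2, 2, 2]; total = 8

C,T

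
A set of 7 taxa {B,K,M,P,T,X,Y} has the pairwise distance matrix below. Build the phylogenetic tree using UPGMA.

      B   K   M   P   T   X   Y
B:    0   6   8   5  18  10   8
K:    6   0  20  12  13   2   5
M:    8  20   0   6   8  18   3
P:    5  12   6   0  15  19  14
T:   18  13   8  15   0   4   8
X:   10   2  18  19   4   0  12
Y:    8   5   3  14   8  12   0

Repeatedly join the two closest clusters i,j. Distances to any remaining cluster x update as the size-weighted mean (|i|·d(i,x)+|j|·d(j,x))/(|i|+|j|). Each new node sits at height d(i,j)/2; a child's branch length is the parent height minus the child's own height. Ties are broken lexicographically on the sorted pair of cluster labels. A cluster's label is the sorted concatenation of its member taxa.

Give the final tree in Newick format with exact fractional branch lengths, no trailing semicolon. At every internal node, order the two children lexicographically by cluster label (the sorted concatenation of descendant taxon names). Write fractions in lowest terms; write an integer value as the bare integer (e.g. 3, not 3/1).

iteration 1: select K,X (d=2); attach at lengths (1, 1); label the merged cluster KX
  updated: d(B,KX)=8, d(KX,M)=19, d(KX,P)=31/2, d(KX,T)=17/2, d(KX,Y)=17/2
iteration 2: select M,Y (d=3); attach at lengths (3/2, 3/2); label the merged cluster MY
  updated: d(B,MY)=8, d(KX,MY)=55/4, d(MY,P)=10, d(MY,T)=8
iteration 3: select B,P (d=5); attach at lengths (5/2, 5/2); label the merged cluster BP
  updated: d(BP,KX)=47/4, d(BP,MY)=9, d(BP,T)=33/2
iteration 4: select MY,T (d=8); attach at lengths (5/2, 4); label the merged cluster MTY
  updated: d(BP,MTY)=23/2, d(KX,MTY)=12
iteration 5: select BP,MTY (d=23/2); attach at lengths (13/4, 7/4); label the merged cluster BMPTY
  updated: d(BMPTY,KX)=119/10
iteration 6: select BMPTY,KX (d=119/10); attach at lengths (1/5, 99/20); label the merged cluster BKMPTXY
final tree: (((B:5/2,P:5/2):13/4,((M:3/2,Y:3/2):5/2,T:4):7/4):1/5,(K:1,X:1):99/20)
total length: 533/20

(((B:5/2,P:5/2):13/4,((M:3/2,Y:3/2):5/2,T:4):7/4):1/5,(K:1,X:1):99/20)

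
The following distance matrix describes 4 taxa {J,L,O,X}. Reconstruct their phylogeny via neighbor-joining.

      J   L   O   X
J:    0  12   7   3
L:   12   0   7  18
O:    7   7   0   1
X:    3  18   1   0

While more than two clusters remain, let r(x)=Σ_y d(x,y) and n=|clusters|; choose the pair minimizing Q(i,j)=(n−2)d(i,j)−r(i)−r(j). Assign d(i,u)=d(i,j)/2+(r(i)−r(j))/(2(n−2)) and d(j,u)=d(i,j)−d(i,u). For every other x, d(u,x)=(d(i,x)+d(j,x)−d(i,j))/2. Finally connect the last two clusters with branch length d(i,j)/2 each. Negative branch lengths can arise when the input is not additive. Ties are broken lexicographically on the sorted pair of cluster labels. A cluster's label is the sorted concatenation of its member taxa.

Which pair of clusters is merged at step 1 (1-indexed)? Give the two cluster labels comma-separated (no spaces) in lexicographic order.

J,X

step 1: merge (J,X) at d=3, Q=-38; branch lengths J→3/2, X→3/2; new cluster JX
  updated: d(JX,L)=27/2, d(JX,O)=5/2
step 2: merge (JX,L) at d=27/2, Q=-23; branch lengths JX→9/2, L→9; new cluster JLX
  updated: d(JLX,O)=-2
step 3: merge (JLX,O) at d=-2; branch lengths JLX→-1, O→-1; new cluster JLOX
final tree: (((J:3/2,X:3/2):9/2,L:9):-1,O:-1)
total length: 29/2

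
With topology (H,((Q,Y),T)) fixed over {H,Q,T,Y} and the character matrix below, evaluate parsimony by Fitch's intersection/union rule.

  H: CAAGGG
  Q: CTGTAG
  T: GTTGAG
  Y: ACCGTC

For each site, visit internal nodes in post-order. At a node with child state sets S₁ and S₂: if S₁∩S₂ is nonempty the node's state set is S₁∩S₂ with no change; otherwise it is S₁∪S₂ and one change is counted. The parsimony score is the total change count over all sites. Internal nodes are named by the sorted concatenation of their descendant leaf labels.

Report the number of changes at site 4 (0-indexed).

2

site 0, node QY: Q={C} ∪ Y={A} → {A,C} (+1)
site 0, node QTY: QY={A,C} ∪ T={G} → {A,C,G} (+1)
site 0, node HQTY: H={C} ∩ QTY={A,C,G} → {C} (+0)
site 1, node QY: Q={T} ∪ Y={C} → {C,T} (+1)
site 1, node QTY: QY={C,T} ∩ T={T} → {T} (+0)
site 1, node HQTY: H={A} ∪ QTY={T} → {A,T} (+1)
site 2, node QY: Q={G} ∪ Y={C} → {C,G} (+1)
site 2, node QTY: QY={C,G} ∪ T={T} → {C,G,T} (+1)
site 2, node HQTY: H={A} ∪ QTY={C,G,T} → {A,C,G,T} (+1)
site 3, node QY: Q={T} ∪ Y={G} → {G,T} (+1)
site 3, node QTY: QY={G,T} ∩ T={G} → {G} (+0)
site 3, node HQTY: H={G} ∩ QTY={G} → {G} (+0)
site 4, node QY: Q={A} ∪ Y={T} → {A,T} (+1)
site 4, node QTY: QY={A,T} ∩ T={A} → {A} (+0)
site 4, node HQTY: H={G} ∪ QTY={A} → {A,G} (+1)
site 5, node QY: Q={G} ∪ Y={C} → {C,G} (+1)
site 5, node QTY: QY={C,G} ∩ T={G} → {G} (+0)
site 5, node HQTY: H={G} ∩ QTY={G} → {G} (+0)
per-site changes: [2, 2, 3, 1, 2, 1]; total = 11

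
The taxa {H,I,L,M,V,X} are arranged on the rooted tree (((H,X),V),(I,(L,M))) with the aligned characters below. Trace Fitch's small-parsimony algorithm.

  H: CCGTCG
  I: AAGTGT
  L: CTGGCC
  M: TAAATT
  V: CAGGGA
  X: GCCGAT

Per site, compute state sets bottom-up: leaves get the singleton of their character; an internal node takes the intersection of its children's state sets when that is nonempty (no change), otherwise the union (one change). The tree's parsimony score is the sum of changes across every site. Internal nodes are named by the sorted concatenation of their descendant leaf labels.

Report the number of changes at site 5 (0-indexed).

3

[col 0] HX: children H:{C}, X:{G} ∪→ {C,G}; cost 1
[col 0] HVX: children HX:{C,G}, V:{C} ∩→ {C}; cost 0
[col 0] LM: children L:{C}, M:{T} ∪→ {C,T}; cost 1
[col 0] ILM: children I:{A}, LM:{C,T} ∪→ {A,C,T}; cost 1
[col 0] HILMVX: children HVX:{C}, ILM:{A,C,T} ∩→ {C}; cost 0
[col 1] HX: children H:{C}, X:{C} ∩→ {C}; cost 0
[col 1] HVX: children HX:{C}, V:{A} ∪→ {A,C}; cost 1
[col 1] LM: children L:{T}, M:{A} ∪→ {A,T}; cost 1
[col 1] ILM: children I:{A}, LM:{A,T} ∩→ {A}; cost 0
[col 1] HILMVX: children HVX:{A,C}, ILM:{A} ∩→ {A}; cost 0
[col 2] HX: children H:{G}, X:{C} ∪→ {C,G}; cost 1
[col 2] HVX: children HX:{C,G}, V:{G} ∩→ {G}; cost 0
[col 2] LM: children L:{G}, M:{A} ∪→ {A,G}; cost 1
[col 2] ILM: children I:{G}, LM:{A,G} ∩→ {G}; cost 0
[col 2] HILMVX: children HVX:{G}, ILM:{G} ∩→ {G}; cost 0
[col 3] HX: children H:{T}, X:{G} ∪→ {G,T}; cost 1
[col 3] HVX: children HX:{G,T}, V:{G} ∩→ {G}; cost 0
[col 3] LM: children L:{G}, M:{A} ∪→ {A,G}; cost 1
[col 3] ILM: children I:{T}, LM:{A,G} ∪→ {A,G,T}; cost 1
[col 3] HILMVX: children HVX:{G}, ILM:{A,G,T} ∩→ {G}; cost 0
[col 4] HX: children H:{C}, X:{A} ∪→ {A,C}; cost 1
[col 4] HVX: children HX:{A,C}, V:{G} ∪→ {A,C,G}; cost 1
[col 4] LM: children L:{C}, M:{T} ∪→ {C,T}; cost 1
[col 4] ILM: children I:{G}, LM:{C,T} ∪→ {C,G,T}; cost 1
[col 4] HILMVX: children HVX:{A,C,G}, ILM:{C,G,T} ∩→ {C,G}; cost 0
[col 5] HX: children H:{G}, X:{T} ∪→ {G,T}; cost 1
[col 5] HVX: children HX:{G,T}, V:{A} ∪→ {A,G,T}; cost 1
[col 5] LM: children L:{C}, M:{T} ∪→ {C,T}; cost 1
[col 5] ILM: children I:{T}, LM:{C,T} ∩→ {T}; cost 0
[col 5] HILMVX: children HVX:{A,G,T}, ILM:{T} ∩→ {T}; cost 0
per-site changes: [3, 2, 2, 3, 4, 3]; total = 17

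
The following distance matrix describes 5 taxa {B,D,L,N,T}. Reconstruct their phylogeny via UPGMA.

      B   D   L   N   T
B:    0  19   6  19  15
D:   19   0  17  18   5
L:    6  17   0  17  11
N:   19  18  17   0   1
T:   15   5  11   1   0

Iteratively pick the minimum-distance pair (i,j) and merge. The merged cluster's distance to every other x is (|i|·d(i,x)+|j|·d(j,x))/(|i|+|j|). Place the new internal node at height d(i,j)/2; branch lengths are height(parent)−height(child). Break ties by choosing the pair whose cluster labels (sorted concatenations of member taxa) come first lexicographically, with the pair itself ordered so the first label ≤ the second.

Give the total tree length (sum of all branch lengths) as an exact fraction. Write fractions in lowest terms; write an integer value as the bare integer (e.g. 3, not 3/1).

307/12

iteration 1: select N,T (d=1); attach at lengths (1/2, 1/2); label the merged cluster NT
  updated: d(B,NT)=17, d(D,NT)=23/2, d(L,NT)=14
iteration 2: select B,L (d=6); attach at lengths (3, 3); label the merged cluster BL
  updated: d(BL,D)=18, d(BL,NT)=31/2
iteration 3: select D,NT (d=23/2); attach at lengths (23/4, 21/4); label the merged cluster DNT
  updated: d(BL,DNT)=49/3
iteration 4: select BL,DNT (d=49/3); attach at lengths (31/6, 29/12); label the merged cluster BDLNT
final tree: ((B:3,L:3):31/6,(D:23/4,(N:1/2,T:1/2):21/4):29/12)
total length: 307/12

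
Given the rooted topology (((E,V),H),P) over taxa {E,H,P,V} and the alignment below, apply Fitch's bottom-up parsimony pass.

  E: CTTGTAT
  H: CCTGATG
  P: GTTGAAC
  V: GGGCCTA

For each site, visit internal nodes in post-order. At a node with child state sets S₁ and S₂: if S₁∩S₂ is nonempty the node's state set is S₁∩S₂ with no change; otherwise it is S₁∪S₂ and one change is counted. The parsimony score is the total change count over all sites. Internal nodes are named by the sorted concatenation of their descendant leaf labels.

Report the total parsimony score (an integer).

EV@0: {C} ∪ {G} = {C,G} (union, +1)
EHV@0: {C,G} ∩ {C} = {C} (intersection, +0)
EHPV@0: {C} ∪ {G} = {C,G} (union, +1)
EV@1: {T} ∪ {G} = {G,T} (union, +1)
EHV@1: {G,T} ∪ {C} = {C,G,T} (union, +1)
EHPV@1: {C,G,T} ∩ {T} = {T} (intersection, +0)
EV@2: {T} ∪ {G} = {G,T} (union, +1)
EHV@2: {G,T} ∩ {T} = {T} (intersection, +0)
EHPV@2: {T} ∩ {T} = {T} (intersection, +0)
EV@3: {G} ∪ {C} = {C,G} (union, +1)
EHV@3: {C,G} ∩ {G} = {G} (intersection, +0)
EHPV@3: {G} ∩ {G} = {G} (intersection, +0)
EV@4: {T} ∪ {C} = {C,T} (union, +1)
EHV@4: {C,T} ∪ {A} = {A,C,T} (union, +1)
EHPV@4: {A,C,T} ∩ {A} = {A} (intersection, +0)
EV@5: {A} ∪ {T} = {A,T} (union, +1)
EHV@5: {A,T} ∩ {T} = {T} (intersection, +0)
EHPV@5: {T} ∪ {A} = {A,T} (union, +1)
EV@6: {T} ∪ {A} = {A,T} (union, +1)
EHV@6: {A,T} ∪ {G} = {A,G,T} (union, +1)
EHPV@6: {A,G,T} ∪ {C} = {A,C,G,T} (union, +1)
per-site changes: [2, 2, 1, 1, 2, 2, 3]; total = 13

13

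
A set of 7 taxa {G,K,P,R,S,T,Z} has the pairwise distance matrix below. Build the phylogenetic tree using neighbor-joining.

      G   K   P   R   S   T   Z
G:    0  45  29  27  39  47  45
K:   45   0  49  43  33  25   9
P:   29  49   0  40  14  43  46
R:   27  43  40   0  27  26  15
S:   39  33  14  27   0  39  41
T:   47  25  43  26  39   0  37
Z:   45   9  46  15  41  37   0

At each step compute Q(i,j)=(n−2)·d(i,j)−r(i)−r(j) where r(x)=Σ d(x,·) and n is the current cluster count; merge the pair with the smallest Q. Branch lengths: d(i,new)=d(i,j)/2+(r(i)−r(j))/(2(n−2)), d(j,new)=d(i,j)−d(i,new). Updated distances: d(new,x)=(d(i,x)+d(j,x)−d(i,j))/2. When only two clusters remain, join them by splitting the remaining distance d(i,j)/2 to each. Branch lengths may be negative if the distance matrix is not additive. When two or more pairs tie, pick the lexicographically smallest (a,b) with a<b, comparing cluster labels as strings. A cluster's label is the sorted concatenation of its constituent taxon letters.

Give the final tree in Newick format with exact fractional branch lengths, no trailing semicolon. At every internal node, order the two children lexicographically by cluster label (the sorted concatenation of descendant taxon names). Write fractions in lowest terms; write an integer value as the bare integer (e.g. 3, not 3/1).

((((G:139/8,(P:147/16,S:77/16):77/8):201/32,R:223/32):161/32,(K:28/5,Z:17/5):373/32):475/64,T:475/64)

step 1: merge (K,Z) at d=9, Q=-352; branch lengths K→28/5, Z→17/5; new cluster KZ
  updated: d(G,KZ)=81/2, d(KZ,P)=43, d(KZ,R)=49/2, d(KZ,S)=65/2, d(KZ,T)=53/2
step 2: merge (P,S) at d=14, Q=-529/2; branch lengths P→147/16, S→77/16; new cluster PS
  updated: d(G,PS)=27, d(KZ,PS)=123/4, d(PS,R)=53/2, d(PS,T)=34
step 3: merge (G,PS) at d=27, Q=-715/4; branch lengths G→139/8, PS→77/8; new cluster GPS
  updated: d(GPS,KZ)=177/8, d(GPS,R)=53/4, d(GPS,T)=27
step 4: merge (GPS,R) at d=53/4, Q=-797/8; branch lengths GPS→201/32, R→223/32; new cluster GPRS
  updated: d(GPRS,KZ)=267/16, d(GPRS,T)=159/8
step 5: merge (GPRS,KZ) at d=267/16, Q=-1009/16; branch lengths GPRS→161/32, KZ→373/32; new cluster GKPRSZ
  updated: d(GKPRSZ,T)=475/32
step 6: merge (GKPRSZ,T) at d=475/32; branch lengths GKPRSZ→475/64, T→475/64; new cluster GKPRSTZ
final tree: ((((G:139/8,(P:147/16,S:77/16):77/8):201/32,R:223/32):161/32,(K:28/5,Z:17/5):373/32):475/64,T:475/64)
total length: 3033/32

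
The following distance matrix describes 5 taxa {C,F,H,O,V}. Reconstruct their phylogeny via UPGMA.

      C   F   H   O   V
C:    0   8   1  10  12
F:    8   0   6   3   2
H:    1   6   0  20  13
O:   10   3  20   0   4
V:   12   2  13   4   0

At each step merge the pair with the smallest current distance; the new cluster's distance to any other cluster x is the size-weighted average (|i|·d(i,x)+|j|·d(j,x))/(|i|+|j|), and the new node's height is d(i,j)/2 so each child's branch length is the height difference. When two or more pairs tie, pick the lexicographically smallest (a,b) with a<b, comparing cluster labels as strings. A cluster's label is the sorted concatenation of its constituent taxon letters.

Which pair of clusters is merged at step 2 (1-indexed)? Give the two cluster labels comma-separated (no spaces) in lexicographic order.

iteration 1: select C,H (d=1); attach at lengths (1/2, 1/2); label the merged cluster CH
  updated: d(CH,F)=7, d(CH,O)=15, d(CH,V)=25/2
iteration 2: select F,V (d=2); attach at lengths (1, 1); label the merged cluster FV
  updated: d(CH,FV)=39/4, d(FV,O)=7/2
iteration 3: select FV,O (d=7/2); attach at lengths (3/4, 7/4); label the merged cluster FOV
  updated: d(CH,FOV)=23/2
iteration 4: select CH,FOV (d=23/2); attach at lengths (21/4, 4); label the merged cluster CFHOV
final tree: ((C:1/2,H:1/2):21/4,((F:1,V:1):3/4,O:7/4):4)
total length: 59/4

F,V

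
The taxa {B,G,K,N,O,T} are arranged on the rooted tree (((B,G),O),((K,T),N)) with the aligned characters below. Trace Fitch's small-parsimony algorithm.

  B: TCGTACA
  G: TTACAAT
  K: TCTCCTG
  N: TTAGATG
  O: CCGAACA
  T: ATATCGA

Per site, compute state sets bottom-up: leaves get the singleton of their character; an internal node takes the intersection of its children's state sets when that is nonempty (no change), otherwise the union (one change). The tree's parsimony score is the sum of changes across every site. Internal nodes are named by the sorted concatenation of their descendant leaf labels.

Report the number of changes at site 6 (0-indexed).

BG@0: {T} ∩ {T} = {T} (intersection, +0)
BGO@0: {T} ∪ {C} = {C,T} (union, +1)
KT@0: {T} ∪ {A} = {A,T} (union, +1)
KNT@0: {A,T} ∩ {T} = {T} (intersection, +0)
BGKNOT@0: {C,T} ∩ {T} = {T} (intersection, +0)
BG@1: {C} ∪ {T} = {C,T} (union, +1)
BGO@1: {C,T} ∩ {C} = {C} (intersection, +0)
KT@1: {C} ∪ {T} = {C,T} (union, +1)
KNT@1: {C,T} ∩ {T} = {T} (intersection, +0)
BGKNOT@1: {C} ∪ {T} = {C,T} (union, +1)
BG@2: {G} ∪ {A} = {A,G} (union, +1)
BGO@2: {A,G} ∩ {G} = {G} (intersection, +0)
KT@2: {T} ∪ {A} = {A,T} (union, +1)
KNT@2: {A,T} ∩ {A} = {A} (intersection, +0)
BGKNOT@2: {G} ∪ {A} = {A,G} (union, +1)
BG@3: {T} ∪ {C} = {C,T} (union, +1)
BGO@3: {C,T} ∪ {A} = {A,C,T} (union, +1)
KT@3: {C} ∪ {T} = {C,T} (union, +1)
KNT@3: {C,T} ∪ {G} = {C,G,T} (union, +1)
BGKNOT@3: {A,C,T} ∩ {C,G,T} = {C,T} (intersection, +0)
BG@4: {A} ∩ {A} = {A} (intersection, +0)
BGO@4: {A} ∩ {A} = {A} (intersection, +0)
KT@4: {C} ∩ {C} = {C} (intersection, +0)
KNT@4: {C} ∪ {A} = {A,C} (union, +1)
BGKNOT@4: {A} ∩ {A,C} = {A} (intersection, +0)
BG@5: {C} ∪ {A} = {A,C} (union, +1)
BGO@5: {A,C} ∩ {C} = {C} (intersection, +0)
KT@5: {T} ∪ {G} = {G,T} (union, +1)
KNT@5: {G,T} ∩ {T} = {T} (intersection, +0)
BGKNOT@5: {C} ∪ {T} = {C,T} (union, +1)
BG@6: {A} ∪ {T} = {A,T} (union, +1)
BGO@6: {A,T} ∩ {A} = {A} (intersection, +0)
KT@6: {G} ∪ {A} = {A,G} (union, +1)
KNT@6: {A,G} ∩ {G} = {G} (intersection, +0)
BGKNOT@6: {A} ∪ {G} = {A,G} (union, +1)
per-site changes: [2, 3, 3, 4, 1, 3, 3]; total = 19

3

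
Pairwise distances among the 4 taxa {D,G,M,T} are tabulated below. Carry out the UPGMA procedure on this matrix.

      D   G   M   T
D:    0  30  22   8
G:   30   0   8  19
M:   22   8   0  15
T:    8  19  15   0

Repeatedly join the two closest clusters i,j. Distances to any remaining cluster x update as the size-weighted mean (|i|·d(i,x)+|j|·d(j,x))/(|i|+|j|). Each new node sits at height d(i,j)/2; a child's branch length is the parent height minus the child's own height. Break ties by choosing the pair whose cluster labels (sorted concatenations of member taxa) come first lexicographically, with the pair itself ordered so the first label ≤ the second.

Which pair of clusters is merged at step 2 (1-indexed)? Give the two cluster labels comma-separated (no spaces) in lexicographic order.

G,M

1. join D+T (d=8) ⇒ DT; edges |D|=4, |T|=4
  updated: d(DT,G)=49/2, d(DT,M)=37/2
2. join G+M (d=8) ⇒ GM; edges |G|=4, |M|=4
  updated: d(DT,GM)=43/2
3. join DT+GM (d=43/2) ⇒ DGMT; edges |DT|=27/4, |GM|=27/4
final tree: ((D:4,T:4):27/4,(G:4,M:4):27/4)
total length: 59/2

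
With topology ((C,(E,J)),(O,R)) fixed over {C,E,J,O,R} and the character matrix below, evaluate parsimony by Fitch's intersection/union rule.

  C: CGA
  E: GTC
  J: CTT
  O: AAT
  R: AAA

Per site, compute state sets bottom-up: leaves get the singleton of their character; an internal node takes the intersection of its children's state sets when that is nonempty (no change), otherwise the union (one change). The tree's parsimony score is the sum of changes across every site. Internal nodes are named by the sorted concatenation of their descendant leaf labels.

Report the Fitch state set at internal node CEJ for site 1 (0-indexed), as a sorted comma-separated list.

G,T

[col 0] EJ: children E:{G}, J:{C} ∪→ {C,G}; cost 1
[col 0] CEJ: children C:{C}, EJ:{C,G} ∩→ {C}; cost 0
[col 0] OR: children O:{A}, R:{A} ∩→ {A}; cost 0
[col 0] CEJOR: children CEJ:{C}, OR:{A} ∪→ {A,C}; cost 1
[col 1] EJ: children E:{T}, J:{T} ∩→ {T}; cost 0
[col 1] CEJ: children C:{G}, EJ:{T} ∪→ {G,T}; cost 1
[col 1] OR: children O:{A}, R:{A} ∩→ {A}; cost 0
[col 1] CEJOR: children CEJ:{G,T}, OR:{A} ∪→ {A,G,T}; cost 1
[col 2] EJ: children E:{C}, J:{T} ∪→ {C,T}; cost 1
[col 2] CEJ: children C:{A}, EJ:{C,T} ∪→ {A,C,T}; cost 1
[col 2] OR: children O:{T}, R:{A} ∪→ {A,T}; cost 1
[col 2] CEJOR: children CEJ:{A,C,T}, OR:{A,T} ∩→ {A,T}; cost 0
per-site changes: [2, 2, 3]; total = 7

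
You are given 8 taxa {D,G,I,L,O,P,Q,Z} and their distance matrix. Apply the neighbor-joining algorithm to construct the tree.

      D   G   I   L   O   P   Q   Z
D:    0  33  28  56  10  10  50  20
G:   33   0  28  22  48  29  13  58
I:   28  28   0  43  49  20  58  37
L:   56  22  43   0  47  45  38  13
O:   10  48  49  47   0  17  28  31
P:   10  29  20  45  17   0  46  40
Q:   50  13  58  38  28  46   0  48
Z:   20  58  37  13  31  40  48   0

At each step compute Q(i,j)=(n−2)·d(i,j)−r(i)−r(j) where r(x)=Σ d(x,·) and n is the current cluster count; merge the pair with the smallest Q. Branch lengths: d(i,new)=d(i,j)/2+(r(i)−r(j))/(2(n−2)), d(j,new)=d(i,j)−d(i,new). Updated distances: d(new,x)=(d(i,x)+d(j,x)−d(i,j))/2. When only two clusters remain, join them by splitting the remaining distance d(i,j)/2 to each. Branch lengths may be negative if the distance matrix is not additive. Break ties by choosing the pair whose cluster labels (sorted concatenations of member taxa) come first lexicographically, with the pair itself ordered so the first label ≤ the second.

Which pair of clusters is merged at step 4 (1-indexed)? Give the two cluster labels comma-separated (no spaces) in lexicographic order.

step 1: merge (G,Q) at d=13, Q=-434; branch lengths G→7/3, Q→32/3; new cluster GQ
  updated: d(D,GQ)=35, d(GQ,I)=73/2, d(GQ,L)=47/2, d(GQ,O)=63/2, d(GQ,P)=31, d(GQ,Z)=93/2
step 2: merge (L,Z) at d=13, Q=-350; branch lengths L→21/2, Z→5/2; new cluster LZ
  updated: d(D,LZ)=63/2, d(GQ,LZ)=57/2, d(I,LZ)=67/2, d(LZ,O)=65/2, d(LZ,P)=36
step 3: merge (D,O) at d=10, Q=-429/2; branch lengths D→29/16, O→131/16; new cluster DO
  updated: d(DO,GQ)=113/4, d(DO,I)=67/2, d(DO,LZ)=27, d(DO,P)=17/2
step 4: merge (DO,P) at d=17/2, Q=-669/4; branch lengths DO→109/24, P→95/24; new cluster DOP
  updated: d(DOP,GQ)=203/8, d(DOP,I)=45/2, d(DOP,LZ)=109/4
step 5: merge (DOP,I) at d=45/2, Q=-981/8; branch lengths DOP→221/32, I→499/32; new cluster DIOP
  updated: d(DIOP,GQ)=315/16, d(DIOP,LZ)=153/8
step 6: merge (DIOP,GQ) at d=315/16, Q=-1077/16; branch lengths DIOP→165/32, GQ→465/32; new cluster DGIOPQ
  updated: d(DGIOPQ,LZ)=447/32
step 7: merge (DGIOPQ,LZ) at d=447/32; branch lengths DGIOPQ→447/64, LZ→447/64; new cluster DGILOPQZ
final tree: (((((D:29/16,O:131/16):109/24,P:95/24):221/32,I:499/32):165/32,(G:7/3,Q:32/3):465/32):447/64,(L:21/2,Z:5/2):447/64)
total length: 3221/32

DO,P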